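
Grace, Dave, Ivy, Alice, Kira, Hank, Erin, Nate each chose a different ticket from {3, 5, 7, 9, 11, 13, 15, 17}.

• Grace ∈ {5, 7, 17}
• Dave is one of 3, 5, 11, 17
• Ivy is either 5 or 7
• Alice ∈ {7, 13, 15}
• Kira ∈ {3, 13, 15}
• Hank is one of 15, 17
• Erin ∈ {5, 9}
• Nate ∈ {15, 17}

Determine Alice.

Among the 8 variables, 9 fits only Erin (and all 8 values in {3, 5, 7, 9, 11, 13, 15, 17} must be used), so Erin = 9.
The 7 still-open variables together cover exactly {3, 5, 7, 11, 13, 15, 17} — 7 values for 7 variables — and 11 appears only in Dave's list, so Dave = 11.
The 6 still-open variables draw from only 6 values {3, 5, 7, 13, 15, 17}, so each is used; only Kira can be 3, hence Kira = 3.
The 5 still-open variables together cover exactly {5, 7, 13, 15, 17} — 5 values for 5 variables — and 13 appears only in Alice's list, so Alice = 13.

13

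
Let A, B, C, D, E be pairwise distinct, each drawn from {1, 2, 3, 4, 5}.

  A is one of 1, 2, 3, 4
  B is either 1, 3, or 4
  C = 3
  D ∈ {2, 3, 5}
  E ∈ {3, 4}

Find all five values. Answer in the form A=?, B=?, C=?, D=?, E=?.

A=2, B=1, C=3, D=5, E=4

C has just one choice, so C = 3. So A, B, D, E can't be 3.
E's domain is down to {4}, so E = 4. Strike 4 from A, B.
B's domain is down to {1}, so B = 1. So A can't be 1.
A has just one choice, so A = 2. Eliminate 2 elsewhere: D.
D has just one choice, so D = 5.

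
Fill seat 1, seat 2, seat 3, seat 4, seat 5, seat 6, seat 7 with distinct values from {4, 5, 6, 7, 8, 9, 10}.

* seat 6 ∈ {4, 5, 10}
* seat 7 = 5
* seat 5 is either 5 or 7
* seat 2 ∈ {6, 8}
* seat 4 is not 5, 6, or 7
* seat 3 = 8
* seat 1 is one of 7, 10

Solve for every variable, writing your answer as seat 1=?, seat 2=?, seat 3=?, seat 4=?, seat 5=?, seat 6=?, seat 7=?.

seat 1=10, seat 2=6, seat 3=8, seat 4=9, seat 5=7, seat 6=4, seat 7=5

seat 3 has just one choice, so seat 3 = 8. So seat 2, seat 4 can't be 8.
seat 7 must be 5 (only option left). Remove 5 from seat 5, seat 6.
seat 2's domain is down to {6}, so seat 2 = 6.
seat 5 must be 7 (only option left). So seat 1 can't be 7.
seat 1 must be 10 (only option left). Remove 10 from seat 4, seat 6.
seat 6's domain is down to {4}, so seat 6 = 4. So seat 4 can't be 4.
seat 4's domain is down to {9}, so seat 4 = 9.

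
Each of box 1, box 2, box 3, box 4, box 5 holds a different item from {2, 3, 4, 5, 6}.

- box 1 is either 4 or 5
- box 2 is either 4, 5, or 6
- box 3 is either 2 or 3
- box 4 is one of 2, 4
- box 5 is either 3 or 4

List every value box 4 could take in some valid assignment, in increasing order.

The 5 variables together cover exactly {2, 3, 4, 5, 6} — 5 values for 5 variables — and 6 appears only in box 2's list, so box 2 = 6.
Among the 4 still-open variables, 5 fits only box 1 (and all 4 values in {2, 3, 4, 5} must be used), so box 1 = 5.
No further eliminations apply; box 4 can still be any of 2, 4.

2, 4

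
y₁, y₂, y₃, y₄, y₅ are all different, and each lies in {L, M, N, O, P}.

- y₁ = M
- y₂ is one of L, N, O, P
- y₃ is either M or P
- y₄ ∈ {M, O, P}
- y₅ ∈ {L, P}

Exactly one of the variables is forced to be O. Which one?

y₁ has just one choice, so y₁ = M. Eliminate M elsewhere: y₃, y₄.
y₃ has just one choice, so y₃ = P. Eliminate P elsewhere: y₂, y₄, y₅.
So O goes to y₄.

y₄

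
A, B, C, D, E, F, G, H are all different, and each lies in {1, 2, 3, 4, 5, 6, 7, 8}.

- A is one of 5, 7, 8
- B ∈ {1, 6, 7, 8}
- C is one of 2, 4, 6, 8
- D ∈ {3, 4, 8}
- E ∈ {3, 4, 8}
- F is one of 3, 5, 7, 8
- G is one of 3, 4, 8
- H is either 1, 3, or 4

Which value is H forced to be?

1

Among the 8 variables, 2 fits only C (and all 8 values in {1, 2, 3, 4, 5, 6, 7, 8} must be used), so C = 2.
The 7 still-open variables draw from only 7 values {1, 3, 4, 5, 6, 7, 8}, so each is used; only B can be 6, hence B = 6.
Among the 6 still-open variables, 1 fits only H (and all 6 values in {1, 3, 4, 5, 7, 8} must be used), so H = 1.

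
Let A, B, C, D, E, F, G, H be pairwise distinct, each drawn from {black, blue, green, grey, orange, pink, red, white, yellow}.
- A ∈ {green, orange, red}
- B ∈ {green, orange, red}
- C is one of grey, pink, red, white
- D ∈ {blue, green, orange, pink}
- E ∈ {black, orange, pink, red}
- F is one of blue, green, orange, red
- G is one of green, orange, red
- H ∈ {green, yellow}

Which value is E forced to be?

black

A, B, G between them cover only {green, orange, red} — a naked triple. Remove those values from C, D, E, F, H.
F's domain is down to {blue}, so F = blue. Remove blue from D.
H has just one choice, so H = yellow.
That leaves D = pink. Remove pink from C, E.
So E = black.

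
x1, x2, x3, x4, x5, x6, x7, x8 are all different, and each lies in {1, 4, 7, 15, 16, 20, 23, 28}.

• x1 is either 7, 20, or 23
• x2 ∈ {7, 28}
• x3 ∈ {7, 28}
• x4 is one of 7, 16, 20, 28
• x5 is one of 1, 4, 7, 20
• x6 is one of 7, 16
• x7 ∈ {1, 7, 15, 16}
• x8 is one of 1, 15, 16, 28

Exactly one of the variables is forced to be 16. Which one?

Among the 8 variables, 4 fits only x5 (and all 8 values in {1, 4, 7, 15, 16, 20, 23, 28} must be used), so x5 = 4.
The 7 still-open variables together cover exactly {1, 7, 15, 16, 20, 23, 28} — 7 values for 7 variables — and 23 appears only in x1's list, so x1 = 23.
The 6 still-open variables draw from only 6 values {1, 7, 15, 16, 20, 28}, so each is used; only x4 can be 20, hence x4 = 20.
The 2 variables x2 and x3 are confined to {7, 28}, which locks those values in; drop them from x6, x7, x8.
So 16 goes to x6.

x6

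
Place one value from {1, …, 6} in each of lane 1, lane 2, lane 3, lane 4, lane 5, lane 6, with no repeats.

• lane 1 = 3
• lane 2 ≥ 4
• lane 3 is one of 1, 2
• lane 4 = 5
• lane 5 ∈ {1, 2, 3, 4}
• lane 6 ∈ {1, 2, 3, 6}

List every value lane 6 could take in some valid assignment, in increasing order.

lane 1 must be 3 (only option left). So lane 5, lane 6 can't be 3.
lane 4 must be 5 (only option left). Remove 5 from lane 2.
No further eliminations apply; lane 6 can still be any of 1, 2, 6.

1, 2, 6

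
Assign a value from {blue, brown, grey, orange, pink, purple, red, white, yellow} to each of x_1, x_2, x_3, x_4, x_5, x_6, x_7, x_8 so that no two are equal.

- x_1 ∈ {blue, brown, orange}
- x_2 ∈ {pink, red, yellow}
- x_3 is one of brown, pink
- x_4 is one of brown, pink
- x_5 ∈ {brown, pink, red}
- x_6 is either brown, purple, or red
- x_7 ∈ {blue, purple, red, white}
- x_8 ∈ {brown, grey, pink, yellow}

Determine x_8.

grey

x_3 and x_4 share exactly the 2 values {brown, pink}; by pigeonhole those values go to them, so strike brown, pink from x_1, x_2, x_5, x_6, x_8.
x_5 must be red (only option left). Eliminate red elsewhere: x_2, x_6, x_7.
x_6's domain is down to {purple}, so x_6 = purple. Eliminate purple elsewhere: x_7.
x_2's domain is down to {yellow}, so x_2 = yellow. Eliminate yellow elsewhere: x_8.
So x_8 = grey.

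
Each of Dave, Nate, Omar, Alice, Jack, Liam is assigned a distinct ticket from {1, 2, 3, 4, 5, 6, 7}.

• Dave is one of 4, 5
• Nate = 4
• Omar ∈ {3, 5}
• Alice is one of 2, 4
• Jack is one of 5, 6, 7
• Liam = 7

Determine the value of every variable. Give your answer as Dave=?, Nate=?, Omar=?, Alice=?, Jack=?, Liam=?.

Dave=5, Nate=4, Omar=3, Alice=2, Jack=6, Liam=7

Nate must be 4 (only option left). Strike 4 from Dave, Alice.
Alice's domain is down to {2}, so Alice = 2.
Liam must be 7 (only option left). Strike 7 from Jack.
Dave must be 5 (only option left). Eliminate 5 elsewhere: Omar, Jack.
That leaves Omar = 3.
Jack's domain is down to {6}, so Jack = 6.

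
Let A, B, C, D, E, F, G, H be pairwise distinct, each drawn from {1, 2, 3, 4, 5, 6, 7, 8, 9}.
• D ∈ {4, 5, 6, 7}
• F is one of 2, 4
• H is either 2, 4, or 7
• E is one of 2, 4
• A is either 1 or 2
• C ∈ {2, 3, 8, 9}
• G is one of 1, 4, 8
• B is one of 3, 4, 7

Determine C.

9

The 2 variables E and F are confined to {2, 4}, which locks those values in; drop them from A, B, C, D, G, H.
A has just one choice, so A = 1. Remove 1 from G.
That leaves G = 8. Strike 8 from C.
H's domain is down to {7}, so H = 7. So B, D can't be 7.
B has just one choice, so B = 3. Eliminate 3 elsewhere: C.
So C = 9.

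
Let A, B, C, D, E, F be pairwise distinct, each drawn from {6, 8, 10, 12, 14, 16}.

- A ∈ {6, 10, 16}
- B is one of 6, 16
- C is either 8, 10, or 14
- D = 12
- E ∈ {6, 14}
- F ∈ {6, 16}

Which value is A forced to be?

10

D must be 12 (only option left).
The 5 still-open variables draw from only 5 values {6, 8, 10, 14, 16}, so each is used; only C can be 8, hence C = 8.
The 4 still-open variables draw from only 4 values {6, 10, 14, 16}, so each is used; only A can be 10, hence A = 10.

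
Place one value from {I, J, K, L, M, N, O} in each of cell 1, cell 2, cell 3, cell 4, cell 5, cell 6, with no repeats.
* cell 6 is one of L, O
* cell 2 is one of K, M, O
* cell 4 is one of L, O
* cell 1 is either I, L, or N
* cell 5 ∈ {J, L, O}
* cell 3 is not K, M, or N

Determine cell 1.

The 2 variables cell 4 and cell 6 are confined to {L, O}, which locks those values in; drop them from cell 1, cell 2, cell 3, cell 5.
That leaves cell 5 = J. So cell 3 can't be J.
cell 3 has just one choice, so cell 3 = I. Strike I from cell 1.
So cell 1 = N.

N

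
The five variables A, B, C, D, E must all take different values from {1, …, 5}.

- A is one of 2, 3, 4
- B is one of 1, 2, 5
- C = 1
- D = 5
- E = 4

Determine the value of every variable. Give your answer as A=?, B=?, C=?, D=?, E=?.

C's domain is down to {1}, so C = 1. Strike 1 from B.
That leaves D = 5. Eliminate 5 elsewhere: B.
E must be 4 (only option left). Eliminate 4 elsewhere: A.
B has just one choice, so B = 2. Remove 2 from A.
That leaves A = 3.

A=3, B=2, C=1, D=5, E=4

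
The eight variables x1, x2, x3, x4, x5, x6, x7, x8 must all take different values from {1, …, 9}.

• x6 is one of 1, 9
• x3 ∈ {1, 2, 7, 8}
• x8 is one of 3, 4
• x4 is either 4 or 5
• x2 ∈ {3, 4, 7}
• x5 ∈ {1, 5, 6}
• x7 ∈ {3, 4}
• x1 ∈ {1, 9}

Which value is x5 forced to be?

6

x1 and x6 between them cover only {1, 9} — a naked pair. Remove those values from x3, x5.
The 2 variables x7 and x8 are confined to {3, 4}, which locks those values in; drop them from x2, x4.
x2 must be 7 (only option left). Strike 7 from x3.
x4 must be 5 (only option left). Eliminate 5 elsewhere: x5.
So x5 = 6.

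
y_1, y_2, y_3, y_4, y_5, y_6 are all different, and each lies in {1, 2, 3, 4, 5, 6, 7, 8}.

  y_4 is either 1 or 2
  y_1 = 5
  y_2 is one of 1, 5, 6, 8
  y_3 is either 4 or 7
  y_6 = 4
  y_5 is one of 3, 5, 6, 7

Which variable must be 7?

y_3

y_1 has just one choice, so y_1 = 5. Eliminate 5 elsewhere: y_2, y_5.
That leaves y_6 = 4. Remove 4 from y_3.
So 7 goes to y_3.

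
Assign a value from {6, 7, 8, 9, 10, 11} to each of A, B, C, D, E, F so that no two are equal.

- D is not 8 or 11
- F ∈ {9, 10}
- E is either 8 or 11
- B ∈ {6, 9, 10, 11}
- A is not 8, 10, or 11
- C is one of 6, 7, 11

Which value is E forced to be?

The 6 variables draw from only 6 values {6, 7, 8, 9, 10, 11}, so each is used; only E can be 8, hence E = 8.

8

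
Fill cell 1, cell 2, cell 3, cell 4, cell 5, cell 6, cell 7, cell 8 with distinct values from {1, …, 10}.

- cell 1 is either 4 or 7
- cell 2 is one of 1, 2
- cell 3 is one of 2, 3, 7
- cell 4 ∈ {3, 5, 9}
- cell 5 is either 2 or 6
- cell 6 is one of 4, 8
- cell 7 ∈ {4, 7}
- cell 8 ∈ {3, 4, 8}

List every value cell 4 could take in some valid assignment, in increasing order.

The 2 variables cell 1 and cell 7 are confined to {4, 7}, which locks those values in; drop them from cell 3, cell 6, cell 8.
cell 6's domain is down to {8}, so cell 6 = 8. Strike 8 from cell 8.
That leaves cell 8 = 3. Remove 3 from cell 3, cell 4.
cell 3's domain is down to {2}, so cell 3 = 2. Eliminate 2 elsewhere: cell 2, cell 5.
cell 5 has just one choice, so cell 5 = 6.
cell 2's domain is down to {1}, so cell 2 = 1.
No further eliminations apply; cell 4 can still be any of 5, 9.

5, 9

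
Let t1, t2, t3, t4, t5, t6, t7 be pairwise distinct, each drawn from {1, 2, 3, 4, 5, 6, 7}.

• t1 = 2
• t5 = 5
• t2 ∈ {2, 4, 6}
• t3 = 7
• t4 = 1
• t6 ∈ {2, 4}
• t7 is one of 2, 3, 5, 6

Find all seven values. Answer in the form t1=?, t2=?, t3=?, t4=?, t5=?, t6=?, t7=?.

t1 has just one choice, so t1 = 2. Remove 2 from t2, t6, t7.
t3 must be 7 (only option left).
t4 has just one choice, so t4 = 1.
t5 must be 5 (only option left). So t7 can't be 5.
t6's domain is down to {4}, so t6 = 4. So t2 can't be 4.
That leaves t2 = 6. So t7 can't be 6.
t7's domain is down to {3}, so t7 = 3.

t1=2, t2=6, t3=7, t4=1, t5=5, t6=4, t7=3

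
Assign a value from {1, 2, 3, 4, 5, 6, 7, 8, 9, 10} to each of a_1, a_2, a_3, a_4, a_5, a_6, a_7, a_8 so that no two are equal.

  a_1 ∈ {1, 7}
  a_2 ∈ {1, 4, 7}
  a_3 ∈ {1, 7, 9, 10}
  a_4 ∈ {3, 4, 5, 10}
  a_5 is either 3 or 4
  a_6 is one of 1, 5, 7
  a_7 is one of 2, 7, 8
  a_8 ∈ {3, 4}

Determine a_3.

9

a_5 and a_8 between them cover only {3, 4} — a naked pair. Remove those values from a_2, a_4.
a_1 and a_2 share exactly the 2 values {1, 7}; by pigeonhole those values go to them, so strike 1, 7 from a_3, a_6, a_7.
That leaves a_6 = 5. Strike 5 from a_4.
a_4 has just one choice, so a_4 = 10. Eliminate 10 elsewhere: a_3.
So a_3 = 9.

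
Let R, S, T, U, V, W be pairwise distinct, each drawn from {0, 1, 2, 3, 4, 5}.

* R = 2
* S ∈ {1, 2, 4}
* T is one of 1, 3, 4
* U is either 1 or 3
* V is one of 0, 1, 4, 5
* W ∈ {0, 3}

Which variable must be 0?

R must be 2 (only option left). So S can't be 2.
Among the 5 still-open variables, 5 fits only V (and all 5 values in {0, 1, 3, 4, 5} must be used), so V = 5.
Among the 4 still-open variables, 0 fits only W (and all 4 values in {0, 1, 3, 4} must be used), so W = 0.

W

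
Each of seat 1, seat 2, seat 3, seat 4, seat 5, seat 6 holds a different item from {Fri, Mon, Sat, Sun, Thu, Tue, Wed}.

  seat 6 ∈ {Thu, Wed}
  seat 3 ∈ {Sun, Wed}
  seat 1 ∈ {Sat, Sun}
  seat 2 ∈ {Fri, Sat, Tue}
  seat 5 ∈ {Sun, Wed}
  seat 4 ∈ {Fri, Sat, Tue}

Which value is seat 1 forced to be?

Sat

The 6 variables together cover exactly {Fri, Sat, Sun, Thu, Tue, Wed} — 6 values for 6 variables — and Thu appears only in seat 6's list, so seat 6 = Thu.
The 2 variables seat 3 and seat 5 are confined to {Sun, Wed}, which locks those values in; drop them from seat 1.
So seat 1 = Sat.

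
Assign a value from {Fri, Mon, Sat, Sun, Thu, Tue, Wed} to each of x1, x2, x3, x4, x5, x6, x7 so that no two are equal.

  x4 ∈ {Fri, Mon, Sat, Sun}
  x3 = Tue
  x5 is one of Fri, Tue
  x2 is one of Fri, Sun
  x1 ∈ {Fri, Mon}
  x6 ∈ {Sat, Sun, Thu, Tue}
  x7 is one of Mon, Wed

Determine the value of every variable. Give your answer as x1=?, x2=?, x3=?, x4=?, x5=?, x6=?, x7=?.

x3's domain is down to {Tue}, so x3 = Tue. So x5, x6 can't be Tue.
That leaves x5 = Fri. Remove Fri from x1, x2, x4.
x1's domain is down to {Mon}, so x1 = Mon. Remove Mon from x4, x7.
x2 must be Sun (only option left). Eliminate Sun elsewhere: x4, x6.
x4 must be Sat (only option left). So x6 can't be Sat.
That leaves x6 = Thu.
x7 must be Wed (only option left).

x1=Mon, x2=Sun, x3=Tue, x4=Sat, x5=Fri, x6=Thu, x7=Wed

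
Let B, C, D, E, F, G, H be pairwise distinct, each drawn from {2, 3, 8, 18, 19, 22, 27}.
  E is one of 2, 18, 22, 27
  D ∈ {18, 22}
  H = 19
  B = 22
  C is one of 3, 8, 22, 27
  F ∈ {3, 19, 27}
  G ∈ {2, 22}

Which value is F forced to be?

B must be 22 (only option left). Eliminate 22 elsewhere: C, D, E, G.
D has just one choice, so D = 18. Remove 18 from E.
G has just one choice, so G = 2. Remove 2 from E.
H's domain is down to {19}, so H = 19. Remove 19 from F.
E has just one choice, so E = 27. Remove 27 from C, F.
So F = 3.

3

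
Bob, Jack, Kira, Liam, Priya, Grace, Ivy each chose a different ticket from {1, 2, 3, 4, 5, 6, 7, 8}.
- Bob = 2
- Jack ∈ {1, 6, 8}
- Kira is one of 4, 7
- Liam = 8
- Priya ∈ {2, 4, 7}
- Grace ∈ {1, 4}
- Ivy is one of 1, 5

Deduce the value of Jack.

Bob's domain is down to {2}, so Bob = 2. Remove 2 from Priya.
That leaves Liam = 8. Strike 8 from Jack.
The 5 still-open variables draw from only 5 values {1, 4, 5, 6, 7}, so each is used; only Ivy can be 5, hence Ivy = 5.
The 4 still-open variables together cover exactly {1, 4, 6, 7} — 4 values for 4 variables — and 6 appears only in Jack's list, so Jack = 6.

6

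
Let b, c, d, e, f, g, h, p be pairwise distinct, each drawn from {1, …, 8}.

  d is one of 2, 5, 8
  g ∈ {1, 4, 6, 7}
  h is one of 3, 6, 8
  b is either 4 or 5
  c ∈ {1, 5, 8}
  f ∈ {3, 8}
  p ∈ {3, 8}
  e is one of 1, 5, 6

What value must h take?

6

The 8 variables draw from only 8 values {1, 2, 3, 4, 5, 6, 7, 8}, so each is used; only d can be 2, hence d = 2.
The 7 still-open variables together cover exactly {1, 3, 4, 5, 6, 7, 8} — 7 values for 7 variables — and 7 appears only in g's list, so g = 7.
Among the 6 still-open variables, 4 fits only b (and all 6 values in {1, 3, 4, 5, 6, 8} must be used), so b = 4.
f and p between them cover only {3, 8} — a naked pair. Remove those values from c, h.
So h = 6.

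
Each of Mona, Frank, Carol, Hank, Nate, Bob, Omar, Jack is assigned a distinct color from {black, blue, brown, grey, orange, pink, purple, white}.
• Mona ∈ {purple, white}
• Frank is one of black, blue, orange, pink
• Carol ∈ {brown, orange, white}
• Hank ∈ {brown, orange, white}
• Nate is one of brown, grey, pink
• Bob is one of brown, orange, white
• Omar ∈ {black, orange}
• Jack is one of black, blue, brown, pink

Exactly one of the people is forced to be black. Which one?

The 8 variables draw from only 8 values {black, blue, brown, grey, orange, pink, purple, white}, so each is used; only Nate can be grey, hence Nate = grey.
Among the 7 still-open variables, purple fits only Mona (and all 7 values in {black, blue, brown, orange, pink, purple, white} must be used), so Mona = purple.
The 3 variables Carol, Hank, Bob are confined to {brown, orange, white}, which locks those values in; drop them from Frank, Omar, Jack.
So black goes to Omar.

Omar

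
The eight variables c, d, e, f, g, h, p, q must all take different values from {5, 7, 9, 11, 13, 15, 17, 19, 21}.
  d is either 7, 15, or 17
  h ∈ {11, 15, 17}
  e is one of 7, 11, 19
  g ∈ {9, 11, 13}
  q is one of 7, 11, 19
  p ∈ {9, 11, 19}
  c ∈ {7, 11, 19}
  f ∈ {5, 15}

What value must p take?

9

The 8 variables draw from only 8 values {5, 7, 9, 11, 13, 15, 17, 19}, so each is used; only f can be 5, hence f = 5.
Among the 7 still-open variables, 13 fits only g (and all 7 values in {7, 9, 11, 13, 15, 17, 19} must be used), so g = 13.
Among the 6 still-open variables, 9 fits only p (and all 6 values in {7, 9, 11, 15, 17, 19} must be used), so p = 9.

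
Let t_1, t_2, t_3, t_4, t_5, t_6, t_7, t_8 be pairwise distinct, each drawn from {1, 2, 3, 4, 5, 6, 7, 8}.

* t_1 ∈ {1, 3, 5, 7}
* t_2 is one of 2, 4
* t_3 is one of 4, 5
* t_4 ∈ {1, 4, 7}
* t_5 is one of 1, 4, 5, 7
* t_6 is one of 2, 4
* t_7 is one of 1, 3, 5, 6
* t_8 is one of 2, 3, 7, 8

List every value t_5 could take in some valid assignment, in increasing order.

Among the 8 variables, 6 fits only t_7 (and all 8 values in {1, 2, 3, 4, 5, 6, 7, 8} must be used), so t_7 = 6.
The 7 still-open variables together cover exactly {1, 2, 3, 4, 5, 7, 8} — 7 values for 7 variables — and 8 appears only in t_8's list, so t_8 = 8.
The 6 still-open variables draw from only 6 values {1, 2, 3, 4, 5, 7}, so each is used; only t_1 can be 3, hence t_1 = 3.
The 2 variables t_2 and t_6 are confined to {2, 4}, which locks those values in; drop them from t_3, t_4, t_5.
t_3 must be 5 (only option left). Eliminate 5 elsewhere: t_5.
No further eliminations apply; t_5 can still be any of 1, 7.

1, 7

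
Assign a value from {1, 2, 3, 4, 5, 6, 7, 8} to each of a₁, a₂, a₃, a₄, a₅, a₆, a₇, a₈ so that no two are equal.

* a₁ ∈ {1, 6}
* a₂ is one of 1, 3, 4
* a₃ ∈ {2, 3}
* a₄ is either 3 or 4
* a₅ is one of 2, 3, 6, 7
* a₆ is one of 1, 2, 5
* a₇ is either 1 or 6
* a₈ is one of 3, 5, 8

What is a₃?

2

Among the 8 variables, 7 fits only a₅ (and all 8 values in {1, 2, 3, 4, 5, 6, 7, 8} must be used), so a₅ = 7.
The 7 still-open variables draw from only 7 values {1, 2, 3, 4, 5, 6, 8}, so each is used; only a₈ can be 8, hence a₈ = 8.
The 6 still-open variables draw from only 6 values {1, 2, 3, 4, 5, 6}, so each is used; only a₆ can be 5, hence a₆ = 5.
The 5 still-open variables draw from only 5 values {1, 2, 3, 4, 6}, so each is used; only a₃ can be 2, hence a₃ = 2.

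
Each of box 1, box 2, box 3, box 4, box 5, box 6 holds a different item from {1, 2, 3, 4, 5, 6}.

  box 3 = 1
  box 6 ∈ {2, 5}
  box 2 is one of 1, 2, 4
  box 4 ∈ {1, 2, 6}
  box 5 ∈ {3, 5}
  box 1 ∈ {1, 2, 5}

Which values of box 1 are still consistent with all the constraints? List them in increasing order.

2, 5

box 3 has just one choice, so box 3 = 1. Remove 1 from box 1, box 2, box 4.
The 5 still-open variables draw from only 5 values {2, 3, 4, 5, 6}, so each is used; only box 5 can be 3, hence box 5 = 3.
Among the 4 still-open variables, 4 fits only box 2 (and all 4 values in {2, 4, 5, 6} must be used), so box 2 = 4.
Among the 3 still-open variables, 6 fits only box 4 (and all 3 values in {2, 5, 6} must be used), so box 4 = 6.
No further eliminations apply; box 1 can still be any of 2, 5.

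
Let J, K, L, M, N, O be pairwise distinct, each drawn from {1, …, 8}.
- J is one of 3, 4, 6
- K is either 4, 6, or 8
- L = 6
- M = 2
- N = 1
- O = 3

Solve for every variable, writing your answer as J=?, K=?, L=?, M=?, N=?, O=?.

J=4, K=8, L=6, M=2, N=1, O=3

L has just one choice, so L = 6. So J, K can't be 6.
M has just one choice, so M = 2.
N's domain is down to {1}, so N = 1.
O has just one choice, so O = 3. Strike 3 from J.
J's domain is down to {4}, so J = 4. Strike 4 from K.
K's domain is down to {8}, so K = 8.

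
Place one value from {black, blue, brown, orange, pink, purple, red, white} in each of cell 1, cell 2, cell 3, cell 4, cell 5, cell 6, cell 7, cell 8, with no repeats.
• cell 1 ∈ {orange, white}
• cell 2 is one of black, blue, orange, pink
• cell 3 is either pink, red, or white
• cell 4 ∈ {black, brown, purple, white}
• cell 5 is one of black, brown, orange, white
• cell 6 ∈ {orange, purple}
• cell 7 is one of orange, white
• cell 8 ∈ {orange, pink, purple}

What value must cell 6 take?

Among the 8 variables, blue fits only cell 2 (and all 8 values in {black, blue, brown, orange, pink, purple, red, white} must be used), so cell 2 = blue.
The 7 still-open variables draw from only 7 values {black, brown, orange, pink, purple, red, white}, so each is used; only cell 3 can be red, hence cell 3 = red.
The 6 still-open variables draw from only 6 values {black, brown, orange, pink, purple, white}, so each is used; only cell 8 can be pink, hence cell 8 = pink.
cell 1 and cell 7 between them cover only {orange, white} — a naked pair. Remove those values from cell 4, cell 5, cell 6.
So cell 6 = purple.

purple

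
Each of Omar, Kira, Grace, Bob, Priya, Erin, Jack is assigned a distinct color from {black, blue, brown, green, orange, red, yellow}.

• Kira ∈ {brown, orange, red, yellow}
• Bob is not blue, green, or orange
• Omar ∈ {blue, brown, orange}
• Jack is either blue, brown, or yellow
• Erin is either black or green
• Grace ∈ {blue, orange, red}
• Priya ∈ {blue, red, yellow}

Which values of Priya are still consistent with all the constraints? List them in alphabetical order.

blue, red, yellow

The 7 variables together cover exactly {black, blue, brown, green, orange, red, yellow} — 7 values for 7 variables — and green appears only in Erin's list, so Erin = green.
The 6 still-open variables draw from only 6 values {black, blue, brown, orange, red, yellow}, so each is used; only Bob can be black, hence Bob = black.
No further eliminations apply; Priya can still be any of blue, red, yellow.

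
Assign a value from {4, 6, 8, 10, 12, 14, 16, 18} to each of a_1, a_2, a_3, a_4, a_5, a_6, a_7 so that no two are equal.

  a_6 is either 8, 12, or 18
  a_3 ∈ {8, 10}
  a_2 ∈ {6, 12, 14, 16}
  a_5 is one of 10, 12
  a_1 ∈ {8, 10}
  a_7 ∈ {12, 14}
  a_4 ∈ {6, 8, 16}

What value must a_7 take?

14

The 7 variables draw from only 7 values {6, 8, 10, 12, 14, 16, 18}, so each is used; only a_6 can be 18, hence a_6 = 18.
The 2 variables a_1 and a_3 are confined to {8, 10}, which locks those values in; drop them from a_4, a_5.
a_5 has just one choice, so a_5 = 12. Strike 12 from a_2, a_7.
So a_7 = 14.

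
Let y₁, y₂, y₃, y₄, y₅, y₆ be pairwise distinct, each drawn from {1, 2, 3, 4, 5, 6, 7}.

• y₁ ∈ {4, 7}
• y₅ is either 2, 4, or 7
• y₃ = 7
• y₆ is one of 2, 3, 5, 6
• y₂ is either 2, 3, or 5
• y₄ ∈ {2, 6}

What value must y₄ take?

y₃ has just one choice, so y₃ = 7. So y₁, y₅ can't be 7.
That leaves y₁ = 4. Strike 4 from y₅.
That leaves y₅ = 2. Eliminate 2 elsewhere: y₂, y₄, y₆.
So y₄ = 6.

6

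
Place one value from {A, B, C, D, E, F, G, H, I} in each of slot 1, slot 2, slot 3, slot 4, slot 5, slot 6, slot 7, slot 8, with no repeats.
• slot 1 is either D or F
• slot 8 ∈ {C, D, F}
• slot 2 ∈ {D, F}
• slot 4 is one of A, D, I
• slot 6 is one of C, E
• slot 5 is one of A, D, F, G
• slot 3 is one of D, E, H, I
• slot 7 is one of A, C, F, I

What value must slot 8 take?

C

The 8 variables together cover exactly {A, C, D, E, F, G, H, I} — 8 values for 8 variables — and G appears only in slot 5's list, so slot 5 = G.
Among the 7 still-open variables, H fits only slot 3 (and all 7 values in {A, C, D, E, F, H, I} must be used), so slot 3 = H.
Among the 6 still-open variables, E fits only slot 6 (and all 6 values in {A, C, D, E, F, I} must be used), so slot 6 = E.
slot 1 and slot 2 share exactly the 2 values {D, F}; by pigeonhole those values go to them, so strike D, F from slot 4, slot 7, slot 8.
So slot 8 = C.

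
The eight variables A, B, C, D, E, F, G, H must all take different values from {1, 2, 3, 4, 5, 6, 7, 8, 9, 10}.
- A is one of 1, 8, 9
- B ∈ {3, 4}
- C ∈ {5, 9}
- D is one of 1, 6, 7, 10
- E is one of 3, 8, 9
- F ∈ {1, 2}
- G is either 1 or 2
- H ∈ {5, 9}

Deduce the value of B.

4

C and H between them cover only {5, 9} — a naked pair. Remove those values from A, E.
F and G between them cover only {1, 2} — a naked pair. Remove those values from A, D.
A's domain is down to {8}, so A = 8. Eliminate 8 elsewhere: E.
E must be 3 (only option left). Eliminate 3 elsewhere: B.
So B = 4.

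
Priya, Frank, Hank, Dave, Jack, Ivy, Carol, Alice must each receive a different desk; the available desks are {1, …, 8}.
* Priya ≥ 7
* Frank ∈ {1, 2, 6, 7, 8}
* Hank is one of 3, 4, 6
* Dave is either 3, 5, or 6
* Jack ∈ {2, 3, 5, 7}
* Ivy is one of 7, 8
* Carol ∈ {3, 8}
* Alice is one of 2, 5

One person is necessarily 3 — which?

Carol

The 8 variables draw from only 8 values {1, 2, 3, 4, 5, 6, 7, 8}, so each is used; only Frank can be 1, hence Frank = 1.
Among the 7 still-open variables, 4 fits only Hank (and all 7 values in {2, 3, 4, 5, 6, 7, 8} must be used), so Hank = 4.
The 6 still-open variables draw from only 6 values {2, 3, 5, 6, 7, 8}, so each is used; only Dave can be 6, hence Dave = 6.
Priya and Ivy between them cover only {7, 8} — a naked pair. Remove those values from Jack, Carol.
So 3 goes to Carol.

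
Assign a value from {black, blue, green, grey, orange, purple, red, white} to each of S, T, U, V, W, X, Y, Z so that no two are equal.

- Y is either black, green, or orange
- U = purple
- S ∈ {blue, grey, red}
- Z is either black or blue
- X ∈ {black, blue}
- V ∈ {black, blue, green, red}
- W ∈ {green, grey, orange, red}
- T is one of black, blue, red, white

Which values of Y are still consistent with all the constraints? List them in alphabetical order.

U has just one choice, so U = purple.
The 7 still-open variables draw from only 7 values {black, blue, green, grey, orange, red, white}, so each is used; only T can be white, hence T = white.
X and Z share exactly the 2 values {black, blue}; by pigeonhole those values go to them, so strike black, blue from S, V, Y.
No further eliminations apply; Y can still be any of green, orange.

green, orange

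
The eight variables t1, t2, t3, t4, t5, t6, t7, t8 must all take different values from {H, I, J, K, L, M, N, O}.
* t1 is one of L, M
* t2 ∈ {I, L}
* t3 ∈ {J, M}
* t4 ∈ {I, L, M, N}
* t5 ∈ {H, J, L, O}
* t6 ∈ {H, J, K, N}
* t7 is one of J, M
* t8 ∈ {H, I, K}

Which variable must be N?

The 8 variables together cover exactly {H, I, J, K, L, M, N, O} — 8 values for 8 variables — and O appears only in t5's list, so t5 = O.
The 2 variables t3 and t7 are confined to {J, M}, which locks those values in; drop them from t1, t4, t6.
t1 must be L (only option left). So t2, t4 can't be L.
That leaves t2 = I. Remove I from t4, t8.
So N goes to t4.

t4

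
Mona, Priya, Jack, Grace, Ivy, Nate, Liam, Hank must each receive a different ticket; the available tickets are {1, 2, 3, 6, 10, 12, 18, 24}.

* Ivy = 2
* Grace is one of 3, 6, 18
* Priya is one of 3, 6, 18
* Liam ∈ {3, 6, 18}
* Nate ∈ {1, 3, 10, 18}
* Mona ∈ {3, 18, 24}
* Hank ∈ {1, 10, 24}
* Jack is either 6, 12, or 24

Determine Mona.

Ivy has just one choice, so Ivy = 2.
Among the 7 still-open variables, 12 fits only Jack (and all 7 values in {1, 3, 6, 10, 12, 18, 24} must be used), so Jack = 12.
The 3 variables Priya, Grace, Liam are confined to {3, 6, 18}, which locks those values in; drop them from Mona, Nate.
So Mona = 24.

24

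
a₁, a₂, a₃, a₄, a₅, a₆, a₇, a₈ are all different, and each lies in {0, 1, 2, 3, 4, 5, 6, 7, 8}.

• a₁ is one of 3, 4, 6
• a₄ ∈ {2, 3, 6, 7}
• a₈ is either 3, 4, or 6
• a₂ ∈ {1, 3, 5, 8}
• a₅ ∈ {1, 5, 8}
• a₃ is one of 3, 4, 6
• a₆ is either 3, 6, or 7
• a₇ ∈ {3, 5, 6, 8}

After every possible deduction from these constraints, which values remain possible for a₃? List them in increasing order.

The 8 variables draw from only 8 values {1, 2, 3, 4, 5, 6, 7, 8}, so each is used; only a₄ can be 2, hence a₄ = 2.
The 7 still-open variables draw from only 7 values {1, 3, 4, 5, 6, 7, 8}, so each is used; only a₆ can be 7, hence a₆ = 7.
The 3 variables a₁, a₃, a₈ are confined to {3, 4, 6}, which locks those values in; drop them from a₂, a₇.
No further eliminations apply; a₃ can still be any of 3, 4, 6.

3, 4, 6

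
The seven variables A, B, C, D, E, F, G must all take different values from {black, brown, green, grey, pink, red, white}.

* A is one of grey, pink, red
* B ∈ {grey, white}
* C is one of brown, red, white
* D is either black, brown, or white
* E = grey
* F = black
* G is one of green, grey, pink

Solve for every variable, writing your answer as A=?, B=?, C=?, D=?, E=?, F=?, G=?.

A=pink, B=white, C=red, D=brown, E=grey, F=black, G=green

E has just one choice, so E = grey. Remove grey from A, B, G.
That leaves F = black. So D can't be black.
B must be white (only option left). So C, D can't be white.
D's domain is down to {brown}, so D = brown. So C can't be brown.
C must be red (only option left). So A can't be red.
A's domain is down to {pink}, so A = pink. Eliminate pink elsewhere: G.
G must be green (only option left).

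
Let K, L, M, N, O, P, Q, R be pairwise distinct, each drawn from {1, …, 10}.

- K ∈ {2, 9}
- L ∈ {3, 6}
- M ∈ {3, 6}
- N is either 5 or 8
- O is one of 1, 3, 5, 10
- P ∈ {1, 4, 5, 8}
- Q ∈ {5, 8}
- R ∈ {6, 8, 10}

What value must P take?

The 2 variables L and M are confined to {3, 6}, which locks those values in; drop them from O, R.
N and Q between them cover only {5, 8} — a naked pair. Remove those values from O, P, R.
R has just one choice, so R = 10. So O can't be 10.
O must be 1 (only option left). So P can't be 1.
So P = 4.

4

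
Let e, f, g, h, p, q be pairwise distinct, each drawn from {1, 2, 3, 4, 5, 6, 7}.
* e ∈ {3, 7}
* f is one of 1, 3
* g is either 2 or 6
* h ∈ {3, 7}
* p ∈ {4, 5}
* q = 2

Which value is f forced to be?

1

q must be 2 (only option left). Remove 2 from g.
g's domain is down to {6}, so g = 6.
e and h share exactly the 2 values {3, 7}; by pigeonhole those values go to them, so strike 3, 7 from f.
So f = 1.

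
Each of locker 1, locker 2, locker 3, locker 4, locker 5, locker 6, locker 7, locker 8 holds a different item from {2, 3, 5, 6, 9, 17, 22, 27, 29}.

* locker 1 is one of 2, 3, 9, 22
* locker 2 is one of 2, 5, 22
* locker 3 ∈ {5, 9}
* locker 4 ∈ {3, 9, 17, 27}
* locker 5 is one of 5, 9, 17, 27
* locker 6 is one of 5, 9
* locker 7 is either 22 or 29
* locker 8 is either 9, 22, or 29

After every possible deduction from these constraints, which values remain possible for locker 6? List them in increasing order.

The 2 variables locker 3 and locker 6 are confined to {5, 9}, which locks those values in; drop them from locker 1, locker 2, locker 4, locker 5, locker 8.
locker 7 and locker 8 between them cover only {22, 29} — a naked pair. Remove those values from locker 1, locker 2.
locker 2 must be 2 (only option left). So locker 1 can't be 2.
That leaves locker 1 = 3. Eliminate 3 elsewhere: locker 4.
No further eliminations apply; locker 6 can still be any of 5, 9.

5, 9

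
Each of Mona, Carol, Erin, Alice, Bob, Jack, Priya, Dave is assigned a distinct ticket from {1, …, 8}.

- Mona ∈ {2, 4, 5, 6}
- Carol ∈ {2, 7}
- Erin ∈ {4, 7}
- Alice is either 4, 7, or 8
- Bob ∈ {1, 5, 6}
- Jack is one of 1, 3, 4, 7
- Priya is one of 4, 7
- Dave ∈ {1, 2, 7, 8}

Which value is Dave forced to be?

The 8 variables together cover exactly {1, 2, 3, 4, 5, 6, 7, 8} — 8 values for 8 variables — and 3 appears only in Jack's list, so Jack = 3.
The 2 variables Erin and Priya are confined to {4, 7}, which locks those values in; drop them from Mona, Carol, Alice, Dave.
Carol has just one choice, so Carol = 2. So Mona, Dave can't be 2.
Alice has just one choice, so Alice = 8. So Dave can't be 8.
So Dave = 1.

1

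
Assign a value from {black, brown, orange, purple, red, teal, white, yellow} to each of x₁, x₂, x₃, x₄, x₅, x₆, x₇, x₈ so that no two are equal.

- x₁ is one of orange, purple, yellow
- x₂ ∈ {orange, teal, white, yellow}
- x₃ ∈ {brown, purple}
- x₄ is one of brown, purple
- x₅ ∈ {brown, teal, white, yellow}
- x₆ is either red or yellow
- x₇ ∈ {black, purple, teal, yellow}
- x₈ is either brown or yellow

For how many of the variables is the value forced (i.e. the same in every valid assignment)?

4

The 8 variables together cover exactly {black, brown, orange, purple, red, teal, white, yellow} — 8 values for 8 variables — and black appears only in x₇'s list, so x₇ = black.
The 7 still-open variables draw from only 7 values {brown, orange, purple, red, teal, white, yellow}, so each is used; only x₆ can be red, hence x₆ = red.
The 2 variables x₃ and x₄ are confined to {brown, purple}, which locks those values in; drop them from x₁, x₅, x₈.
x₈'s domain is down to {yellow}, so x₈ = yellow. Strike yellow from x₁, x₂, x₅.
x₁ must be orange (only option left). Remove orange from x₂.
Determined: x₁=orange, x₆=red, x₇=black, x₈=yellow. The other variables each still have more than one consistent value. That makes 4.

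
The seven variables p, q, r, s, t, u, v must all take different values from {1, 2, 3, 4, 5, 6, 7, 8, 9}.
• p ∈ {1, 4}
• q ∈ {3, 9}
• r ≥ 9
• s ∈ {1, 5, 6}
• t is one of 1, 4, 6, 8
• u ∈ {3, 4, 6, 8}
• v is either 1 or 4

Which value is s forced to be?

r's domain is down to {9}, so r = 9. Remove 9 from q.
q has just one choice, so q = 3. Strike 3 from u.
The 5 still-open variables draw from only 5 values {1, 4, 5, 6, 8}, so each is used; only s can be 5, hence s = 5.

5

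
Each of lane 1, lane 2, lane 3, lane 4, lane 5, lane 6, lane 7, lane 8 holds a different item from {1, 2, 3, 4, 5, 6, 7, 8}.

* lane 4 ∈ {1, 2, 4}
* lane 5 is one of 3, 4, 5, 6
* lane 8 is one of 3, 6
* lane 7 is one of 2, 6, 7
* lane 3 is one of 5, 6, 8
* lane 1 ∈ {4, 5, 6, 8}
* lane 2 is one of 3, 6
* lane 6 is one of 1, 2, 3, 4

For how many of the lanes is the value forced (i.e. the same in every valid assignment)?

1

The 8 variables draw from only 8 values {1, 2, 3, 4, 5, 6, 7, 8}, so each is used; only lane 7 can be 7, hence lane 7 = 7.
The 2 variables lane 2 and lane 8 are confined to {3, 6}, which locks those values in; drop them from lane 1, lane 3, lane 5, lane 6.
lane 1, lane 3, lane 5 share exactly the 3 values {4, 5, 8}; by pigeonhole those values go to them, so strike 4, 5, 8 from lane 4, lane 6.
Determined: lane 7=7. The other lanes each still have more than one consistent value. That makes 1.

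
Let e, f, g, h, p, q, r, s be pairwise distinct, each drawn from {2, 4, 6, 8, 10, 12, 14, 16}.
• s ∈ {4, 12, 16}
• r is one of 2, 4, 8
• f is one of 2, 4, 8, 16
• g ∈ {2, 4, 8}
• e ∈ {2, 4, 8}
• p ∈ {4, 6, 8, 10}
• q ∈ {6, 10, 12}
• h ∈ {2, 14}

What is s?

12

The 8 variables draw from only 8 values {2, 4, 6, 8, 10, 12, 14, 16}, so each is used; only h can be 14, hence h = 14.
e, g, r share exactly the 3 values {2, 4, 8}; by pigeonhole those values go to them, so strike 2, 4, 8 from f, p, s.
That leaves f = 16. Eliminate 16 elsewhere: s.
So s = 12.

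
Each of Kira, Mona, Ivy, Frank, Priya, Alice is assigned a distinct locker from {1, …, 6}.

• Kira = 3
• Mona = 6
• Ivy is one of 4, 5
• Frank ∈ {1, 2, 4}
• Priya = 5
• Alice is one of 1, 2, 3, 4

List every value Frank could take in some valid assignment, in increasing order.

1, 2

Kira's domain is down to {3}, so Kira = 3. So Alice can't be 3.
Mona's domain is down to {6}, so Mona = 6.
Priya must be 5 (only option left). Eliminate 5 elsewhere: Ivy.
Ivy must be 4 (only option left). Strike 4 from Frank, Alice.
No further eliminations apply; Frank can still be any of 1, 2.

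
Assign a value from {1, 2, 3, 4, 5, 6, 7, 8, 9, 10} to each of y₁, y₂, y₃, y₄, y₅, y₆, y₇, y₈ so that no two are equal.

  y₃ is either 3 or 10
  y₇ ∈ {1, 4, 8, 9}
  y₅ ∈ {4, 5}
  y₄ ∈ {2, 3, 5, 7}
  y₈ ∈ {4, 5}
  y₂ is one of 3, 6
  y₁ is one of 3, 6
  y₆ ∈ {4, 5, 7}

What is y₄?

y₁ and y₂ share exactly the 2 values {3, 6}; by pigeonhole those values go to them, so strike 3, 6 from y₃, y₄.
y₃ must be 10 (only option left).
y₅ and y₈ between them cover only {4, 5} — a naked pair. Remove those values from y₄, y₆, y₇.
That leaves y₆ = 7. Eliminate 7 elsewhere: y₄.
So y₄ = 2.

2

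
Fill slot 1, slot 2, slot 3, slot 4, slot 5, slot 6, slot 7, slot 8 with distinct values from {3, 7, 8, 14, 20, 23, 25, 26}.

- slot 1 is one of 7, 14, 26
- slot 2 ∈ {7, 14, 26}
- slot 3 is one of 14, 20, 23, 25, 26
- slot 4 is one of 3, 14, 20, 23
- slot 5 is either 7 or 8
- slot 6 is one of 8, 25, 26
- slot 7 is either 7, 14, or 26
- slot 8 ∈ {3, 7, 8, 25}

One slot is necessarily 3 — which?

slot 8

slot 1, slot 2, slot 7 share exactly the 3 values {7, 14, 26}; by pigeonhole those values go to them, so strike 7, 14, 26 from slot 3, slot 4, slot 5, slot 6, slot 8.
slot 5 has just one choice, so slot 5 = 8. Strike 8 from slot 6, slot 8.
That leaves slot 6 = 25. Remove 25 from slot 3, slot 8.
So 3 goes to slot 8.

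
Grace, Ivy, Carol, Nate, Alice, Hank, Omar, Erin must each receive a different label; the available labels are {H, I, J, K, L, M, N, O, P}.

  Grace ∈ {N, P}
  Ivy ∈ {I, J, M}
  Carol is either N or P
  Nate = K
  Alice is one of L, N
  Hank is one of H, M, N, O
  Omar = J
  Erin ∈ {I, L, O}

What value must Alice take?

Nate has just one choice, so Nate = K.
Omar's domain is down to {J}, so Omar = J. So Ivy can't be J.
Grace and Carol between them cover only {N, P} — a naked pair. Remove those values from Alice, Hank.
So Alice = L.

L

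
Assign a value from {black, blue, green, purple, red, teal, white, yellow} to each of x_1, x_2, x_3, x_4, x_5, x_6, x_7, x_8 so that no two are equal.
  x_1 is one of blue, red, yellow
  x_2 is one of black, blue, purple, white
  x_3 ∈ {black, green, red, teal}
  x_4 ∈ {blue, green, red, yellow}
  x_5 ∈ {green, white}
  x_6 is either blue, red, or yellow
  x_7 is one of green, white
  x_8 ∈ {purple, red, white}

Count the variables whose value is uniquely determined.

3

The 8 variables together cover exactly {black, blue, green, purple, red, teal, white, yellow} — 8 values for 8 variables — and teal appears only in x_3's list, so x_3 = teal.
Among the 7 still-open variables, black fits only x_2 (and all 7 values in {black, blue, green, purple, red, white, yellow} must be used), so x_2 = black.
Among the 6 still-open variables, purple fits only x_8 (and all 6 values in {blue, green, purple, red, white, yellow} must be used), so x_8 = purple.
x_5 and x_7 share exactly the 2 values {green, white}; by pigeonhole those values go to them, so strike green, white from x_4.
Determined: x_2=black, x_3=teal, x_8=purple. The other variables each still have more than one consistent value. That makes 3.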